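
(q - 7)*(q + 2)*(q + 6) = q^3 + q^2 - 44*q - 84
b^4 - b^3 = b^3*(b - 1)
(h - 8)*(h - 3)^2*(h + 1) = h^4 - 13*h^3 + 43*h^2 - 15*h - 72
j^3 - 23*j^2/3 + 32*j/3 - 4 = (j - 6)*(j - 1)*(j - 2/3)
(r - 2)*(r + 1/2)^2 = r^3 - r^2 - 7*r/4 - 1/2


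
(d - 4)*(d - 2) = d^2 - 6*d + 8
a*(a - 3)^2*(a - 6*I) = a^4 - 6*a^3 - 6*I*a^3 + 9*a^2 + 36*I*a^2 - 54*I*a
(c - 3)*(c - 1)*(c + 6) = c^3 + 2*c^2 - 21*c + 18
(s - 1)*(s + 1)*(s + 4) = s^3 + 4*s^2 - s - 4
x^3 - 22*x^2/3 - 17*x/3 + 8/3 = (x - 8)*(x - 1/3)*(x + 1)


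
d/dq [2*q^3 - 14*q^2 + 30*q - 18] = 6*q^2 - 28*q + 30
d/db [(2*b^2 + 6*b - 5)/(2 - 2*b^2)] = 3*(b^2 - b + 1)/(b^4 - 2*b^2 + 1)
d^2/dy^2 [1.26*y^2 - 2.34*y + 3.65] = 2.52000000000000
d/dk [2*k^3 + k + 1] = 6*k^2 + 1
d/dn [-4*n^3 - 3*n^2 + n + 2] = -12*n^2 - 6*n + 1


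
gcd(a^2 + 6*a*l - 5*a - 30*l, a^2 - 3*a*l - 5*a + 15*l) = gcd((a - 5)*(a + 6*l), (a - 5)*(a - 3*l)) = a - 5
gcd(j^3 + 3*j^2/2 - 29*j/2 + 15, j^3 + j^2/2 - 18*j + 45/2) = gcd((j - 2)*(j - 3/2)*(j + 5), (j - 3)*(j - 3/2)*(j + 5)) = j^2 + 7*j/2 - 15/2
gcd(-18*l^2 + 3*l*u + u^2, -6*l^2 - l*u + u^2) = -3*l + u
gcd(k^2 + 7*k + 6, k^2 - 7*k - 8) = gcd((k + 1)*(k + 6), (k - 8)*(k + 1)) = k + 1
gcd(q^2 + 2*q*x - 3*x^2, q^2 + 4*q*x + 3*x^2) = q + 3*x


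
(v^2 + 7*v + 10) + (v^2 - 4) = 2*v^2 + 7*v + 6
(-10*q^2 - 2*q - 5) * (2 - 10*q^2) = 100*q^4 + 20*q^3 + 30*q^2 - 4*q - 10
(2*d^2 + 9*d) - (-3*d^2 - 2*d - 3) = 5*d^2 + 11*d + 3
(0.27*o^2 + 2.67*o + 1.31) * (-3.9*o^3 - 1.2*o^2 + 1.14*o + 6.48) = -1.053*o^5 - 10.737*o^4 - 8.0052*o^3 + 3.2214*o^2 + 18.795*o + 8.4888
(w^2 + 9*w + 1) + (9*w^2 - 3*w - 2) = 10*w^2 + 6*w - 1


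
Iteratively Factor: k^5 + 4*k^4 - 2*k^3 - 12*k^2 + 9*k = (k + 3)*(k^4 + k^3 - 5*k^2 + 3*k) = (k - 1)*(k + 3)*(k^3 + 2*k^2 - 3*k) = (k - 1)*(k + 3)^2*(k^2 - k) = (k - 1)^2*(k + 3)^2*(k)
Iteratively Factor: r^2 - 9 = (r - 3)*(r + 3)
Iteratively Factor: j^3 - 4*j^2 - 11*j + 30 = (j + 3)*(j^2 - 7*j + 10) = (j - 5)*(j + 3)*(j - 2)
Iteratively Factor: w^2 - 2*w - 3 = (w + 1)*(w - 3)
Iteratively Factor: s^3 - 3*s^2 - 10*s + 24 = (s - 2)*(s^2 - s - 12) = (s - 2)*(s + 3)*(s - 4)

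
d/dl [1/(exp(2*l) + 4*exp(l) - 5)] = 2*(-exp(l) - 2)*exp(l)/(exp(2*l) + 4*exp(l) - 5)^2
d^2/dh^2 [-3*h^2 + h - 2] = -6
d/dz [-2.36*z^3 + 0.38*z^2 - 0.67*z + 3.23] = -7.08*z^2 + 0.76*z - 0.67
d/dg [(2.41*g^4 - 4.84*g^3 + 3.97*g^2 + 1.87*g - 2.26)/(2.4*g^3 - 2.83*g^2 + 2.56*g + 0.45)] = (5.784*g^6 - 13.6406*g^5 + 22.678*g^4 - 29.4188*g^3 + 25.1933*g^2 - 9.2186*g + 6.6271)/(5.76*g^6 - 13.584*g^5 + 20.2969*g^4 - 12.3296*g^3 + 4.0066*g^2 + 2.304*g + 0.2025)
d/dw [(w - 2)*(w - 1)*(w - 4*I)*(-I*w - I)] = -4*I*w^3 + 6*w^2*(-2 + I) + 2*w*(8 + I) + 4 - 2*I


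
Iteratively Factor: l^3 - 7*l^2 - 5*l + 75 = (l - 5)*(l^2 - 2*l - 15) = (l - 5)*(l + 3)*(l - 5)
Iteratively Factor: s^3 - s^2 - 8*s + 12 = (s + 3)*(s^2 - 4*s + 4) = (s - 2)*(s + 3)*(s - 2)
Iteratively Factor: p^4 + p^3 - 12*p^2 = (p + 4)*(p^3 - 3*p^2) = (p - 3)*(p + 4)*(p^2) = p*(p - 3)*(p + 4)*(p)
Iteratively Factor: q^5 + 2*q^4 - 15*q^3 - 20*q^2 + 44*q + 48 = (q + 1)*(q^4 + q^3 - 16*q^2 - 4*q + 48) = (q - 3)*(q + 1)*(q^3 + 4*q^2 - 4*q - 16) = (q - 3)*(q + 1)*(q + 4)*(q^2 - 4) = (q - 3)*(q + 1)*(q + 2)*(q + 4)*(q - 2)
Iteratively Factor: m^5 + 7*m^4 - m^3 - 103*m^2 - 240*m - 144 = (m + 4)*(m^4 + 3*m^3 - 13*m^2 - 51*m - 36) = (m + 1)*(m + 4)*(m^3 + 2*m^2 - 15*m - 36) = (m - 4)*(m + 1)*(m + 4)*(m^2 + 6*m + 9) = (m - 4)*(m + 1)*(m + 3)*(m + 4)*(m + 3)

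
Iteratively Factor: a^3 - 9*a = (a + 3)*(a^2 - 3*a) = a*(a + 3)*(a - 3)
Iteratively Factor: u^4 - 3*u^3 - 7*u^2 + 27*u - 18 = (u - 3)*(u^3 - 7*u + 6) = (u - 3)*(u - 1)*(u^2 + u - 6) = (u - 3)*(u - 1)*(u + 3)*(u - 2)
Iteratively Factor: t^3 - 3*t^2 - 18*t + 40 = (t - 2)*(t^2 - t - 20) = (t - 5)*(t - 2)*(t + 4)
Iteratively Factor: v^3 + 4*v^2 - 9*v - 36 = (v + 4)*(v^2 - 9) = (v + 3)*(v + 4)*(v - 3)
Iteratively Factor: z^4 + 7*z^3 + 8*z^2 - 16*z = (z + 4)*(z^3 + 3*z^2 - 4*z) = (z + 4)^2*(z^2 - z) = z*(z + 4)^2*(z - 1)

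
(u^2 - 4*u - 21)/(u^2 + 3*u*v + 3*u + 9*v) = (u - 7)/(u + 3*v)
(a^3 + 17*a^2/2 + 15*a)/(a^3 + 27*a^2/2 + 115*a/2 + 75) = a/(a + 5)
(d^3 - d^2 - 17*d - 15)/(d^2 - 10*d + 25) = (d^2 + 4*d + 3)/(d - 5)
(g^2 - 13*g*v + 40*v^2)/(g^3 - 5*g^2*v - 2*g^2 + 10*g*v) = (g - 8*v)/(g*(g - 2))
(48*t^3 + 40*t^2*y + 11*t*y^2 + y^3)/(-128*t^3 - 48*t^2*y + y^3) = (3*t + y)/(-8*t + y)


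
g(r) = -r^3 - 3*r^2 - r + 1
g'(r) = -3*r^2 - 6*r - 1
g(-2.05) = -0.94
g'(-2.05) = -1.31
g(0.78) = -2.08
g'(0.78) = -7.51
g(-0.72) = 0.54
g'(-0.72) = 1.76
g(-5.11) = 61.21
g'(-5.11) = -48.68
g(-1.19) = -0.37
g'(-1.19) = 1.89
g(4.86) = -189.51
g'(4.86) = -101.02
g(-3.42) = 9.33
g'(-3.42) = -15.57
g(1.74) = -15.09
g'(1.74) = -20.52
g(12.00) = -2171.00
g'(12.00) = -505.00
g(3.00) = -56.00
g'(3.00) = -46.00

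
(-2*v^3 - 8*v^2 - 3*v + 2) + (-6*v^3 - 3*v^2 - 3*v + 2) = -8*v^3 - 11*v^2 - 6*v + 4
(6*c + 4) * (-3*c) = -18*c^2 - 12*c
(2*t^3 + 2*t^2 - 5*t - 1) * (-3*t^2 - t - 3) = -6*t^5 - 8*t^4 + 7*t^3 + 2*t^2 + 16*t + 3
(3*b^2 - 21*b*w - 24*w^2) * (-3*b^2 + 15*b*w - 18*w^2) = -9*b^4 + 108*b^3*w - 297*b^2*w^2 + 18*b*w^3 + 432*w^4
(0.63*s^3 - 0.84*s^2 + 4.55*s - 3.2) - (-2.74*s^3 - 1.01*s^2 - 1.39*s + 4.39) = 3.37*s^3 + 0.17*s^2 + 5.94*s - 7.59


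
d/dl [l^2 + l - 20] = 2*l + 1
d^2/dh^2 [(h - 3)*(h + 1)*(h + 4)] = 6*h + 4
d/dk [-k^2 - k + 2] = -2*k - 1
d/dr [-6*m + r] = 1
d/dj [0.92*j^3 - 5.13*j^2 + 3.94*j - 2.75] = 2.76*j^2 - 10.26*j + 3.94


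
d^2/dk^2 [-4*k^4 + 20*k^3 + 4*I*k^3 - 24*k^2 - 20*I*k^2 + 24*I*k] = -48*k^2 + 24*k*(5 + I) - 48 - 40*I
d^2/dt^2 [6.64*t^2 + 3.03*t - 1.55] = 13.2800000000000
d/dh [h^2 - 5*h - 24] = 2*h - 5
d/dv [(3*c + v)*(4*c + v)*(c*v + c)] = c*(12*c^2 + 14*c*v + 7*c + 3*v^2 + 2*v)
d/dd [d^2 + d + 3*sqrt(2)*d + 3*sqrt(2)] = 2*d + 1 + 3*sqrt(2)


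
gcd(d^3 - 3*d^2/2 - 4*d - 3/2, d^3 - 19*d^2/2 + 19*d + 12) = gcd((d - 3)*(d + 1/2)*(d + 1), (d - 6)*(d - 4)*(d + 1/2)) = d + 1/2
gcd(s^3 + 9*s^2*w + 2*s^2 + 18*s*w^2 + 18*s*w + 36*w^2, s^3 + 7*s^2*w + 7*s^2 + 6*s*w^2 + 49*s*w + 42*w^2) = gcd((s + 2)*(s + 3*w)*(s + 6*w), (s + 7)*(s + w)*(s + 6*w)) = s + 6*w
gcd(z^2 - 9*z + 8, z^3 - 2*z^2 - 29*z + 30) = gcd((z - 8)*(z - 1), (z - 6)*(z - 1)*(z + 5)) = z - 1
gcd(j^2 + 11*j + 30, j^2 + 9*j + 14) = 1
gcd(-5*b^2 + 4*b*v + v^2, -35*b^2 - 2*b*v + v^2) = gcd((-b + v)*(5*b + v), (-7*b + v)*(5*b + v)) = 5*b + v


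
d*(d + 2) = d^2 + 2*d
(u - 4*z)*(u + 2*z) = u^2 - 2*u*z - 8*z^2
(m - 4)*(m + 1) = m^2 - 3*m - 4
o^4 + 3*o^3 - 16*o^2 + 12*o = o*(o - 2)*(o - 1)*(o + 6)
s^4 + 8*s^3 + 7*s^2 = s^2*(s + 1)*(s + 7)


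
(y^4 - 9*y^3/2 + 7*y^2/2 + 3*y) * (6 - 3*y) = -3*y^5 + 39*y^4/2 - 75*y^3/2 + 12*y^2 + 18*y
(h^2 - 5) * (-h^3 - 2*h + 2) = -h^5 + 3*h^3 + 2*h^2 + 10*h - 10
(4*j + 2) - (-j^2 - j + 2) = j^2 + 5*j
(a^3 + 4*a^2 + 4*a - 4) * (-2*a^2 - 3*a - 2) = -2*a^5 - 11*a^4 - 22*a^3 - 12*a^2 + 4*a + 8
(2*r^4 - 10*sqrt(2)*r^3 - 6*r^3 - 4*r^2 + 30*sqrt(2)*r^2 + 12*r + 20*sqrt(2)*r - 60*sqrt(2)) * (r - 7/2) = 2*r^5 - 10*sqrt(2)*r^4 - 13*r^4 + 17*r^3 + 65*sqrt(2)*r^3 - 85*sqrt(2)*r^2 + 26*r^2 - 130*sqrt(2)*r - 42*r + 210*sqrt(2)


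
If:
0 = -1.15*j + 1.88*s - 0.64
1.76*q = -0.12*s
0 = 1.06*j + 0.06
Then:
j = -0.06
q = -0.02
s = 0.31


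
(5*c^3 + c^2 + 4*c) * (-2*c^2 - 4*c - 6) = -10*c^5 - 22*c^4 - 42*c^3 - 22*c^2 - 24*c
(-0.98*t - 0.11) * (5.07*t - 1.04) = -4.9686*t^2 + 0.4615*t + 0.1144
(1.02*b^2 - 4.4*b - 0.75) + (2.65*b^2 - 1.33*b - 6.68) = 3.67*b^2 - 5.73*b - 7.43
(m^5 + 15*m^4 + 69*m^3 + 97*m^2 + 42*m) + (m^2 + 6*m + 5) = m^5 + 15*m^4 + 69*m^3 + 98*m^2 + 48*m + 5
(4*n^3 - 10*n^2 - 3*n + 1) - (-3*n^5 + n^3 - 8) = 3*n^5 + 3*n^3 - 10*n^2 - 3*n + 9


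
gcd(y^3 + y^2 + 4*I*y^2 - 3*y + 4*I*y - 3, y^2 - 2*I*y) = 1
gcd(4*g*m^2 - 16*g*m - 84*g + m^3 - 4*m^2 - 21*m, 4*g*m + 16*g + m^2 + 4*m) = 4*g + m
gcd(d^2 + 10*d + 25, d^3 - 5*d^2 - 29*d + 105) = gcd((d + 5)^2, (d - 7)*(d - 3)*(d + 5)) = d + 5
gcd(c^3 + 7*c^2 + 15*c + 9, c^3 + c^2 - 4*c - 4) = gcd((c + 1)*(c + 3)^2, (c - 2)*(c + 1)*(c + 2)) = c + 1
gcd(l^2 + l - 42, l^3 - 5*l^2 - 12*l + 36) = l - 6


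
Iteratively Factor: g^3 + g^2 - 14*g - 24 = (g + 3)*(g^2 - 2*g - 8) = (g - 4)*(g + 3)*(g + 2)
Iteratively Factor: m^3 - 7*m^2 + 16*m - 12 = (m - 2)*(m^2 - 5*m + 6) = (m - 3)*(m - 2)*(m - 2)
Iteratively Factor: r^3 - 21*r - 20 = (r - 5)*(r^2 + 5*r + 4) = (r - 5)*(r + 1)*(r + 4)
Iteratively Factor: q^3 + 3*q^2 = (q)*(q^2 + 3*q) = q*(q + 3)*(q)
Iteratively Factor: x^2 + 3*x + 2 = (x + 2)*(x + 1)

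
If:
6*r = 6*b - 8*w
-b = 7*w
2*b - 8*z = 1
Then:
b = 4*z + 1/2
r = 100*z/21 + 25/42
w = -4*z/7 - 1/14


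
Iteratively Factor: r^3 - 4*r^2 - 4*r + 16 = (r - 2)*(r^2 - 2*r - 8) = (r - 4)*(r - 2)*(r + 2)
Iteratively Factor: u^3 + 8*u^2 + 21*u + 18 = (u + 3)*(u^2 + 5*u + 6) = (u + 2)*(u + 3)*(u + 3)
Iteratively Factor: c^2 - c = (c - 1)*(c)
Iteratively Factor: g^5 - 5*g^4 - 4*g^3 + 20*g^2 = (g + 2)*(g^4 - 7*g^3 + 10*g^2) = g*(g + 2)*(g^3 - 7*g^2 + 10*g) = g*(g - 2)*(g + 2)*(g^2 - 5*g) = g*(g - 5)*(g - 2)*(g + 2)*(g)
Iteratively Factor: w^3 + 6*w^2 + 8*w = (w + 4)*(w^2 + 2*w) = w*(w + 4)*(w + 2)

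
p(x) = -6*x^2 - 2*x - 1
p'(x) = -12*x - 2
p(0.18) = -1.55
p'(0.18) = -4.16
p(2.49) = -43.18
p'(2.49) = -31.88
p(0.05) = -1.12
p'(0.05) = -2.60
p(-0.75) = -2.88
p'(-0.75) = 7.00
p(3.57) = -84.61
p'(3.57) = -44.84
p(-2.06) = -22.34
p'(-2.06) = 22.72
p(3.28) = -72.11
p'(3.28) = -41.36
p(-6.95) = -276.92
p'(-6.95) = 81.40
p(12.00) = -889.00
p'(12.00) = -146.00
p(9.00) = -505.00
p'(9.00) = -110.00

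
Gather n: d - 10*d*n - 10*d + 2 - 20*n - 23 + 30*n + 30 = -9*d + n*(10 - 10*d) + 9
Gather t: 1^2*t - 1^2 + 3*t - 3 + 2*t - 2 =6*t - 6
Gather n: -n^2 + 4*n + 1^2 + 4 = -n^2 + 4*n + 5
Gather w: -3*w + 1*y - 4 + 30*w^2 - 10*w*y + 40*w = 30*w^2 + w*(37 - 10*y) + y - 4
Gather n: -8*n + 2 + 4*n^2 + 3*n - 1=4*n^2 - 5*n + 1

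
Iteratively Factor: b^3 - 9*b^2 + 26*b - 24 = (b - 2)*(b^2 - 7*b + 12) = (b - 4)*(b - 2)*(b - 3)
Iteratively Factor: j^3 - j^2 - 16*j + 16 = (j + 4)*(j^2 - 5*j + 4) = (j - 4)*(j + 4)*(j - 1)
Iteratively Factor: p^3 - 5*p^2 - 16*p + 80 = (p - 5)*(p^2 - 16) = (p - 5)*(p - 4)*(p + 4)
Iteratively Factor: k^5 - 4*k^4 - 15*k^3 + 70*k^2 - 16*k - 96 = (k - 2)*(k^4 - 2*k^3 - 19*k^2 + 32*k + 48) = (k - 2)*(k + 4)*(k^3 - 6*k^2 + 5*k + 12) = (k - 2)*(k + 1)*(k + 4)*(k^2 - 7*k + 12) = (k - 3)*(k - 2)*(k + 1)*(k + 4)*(k - 4)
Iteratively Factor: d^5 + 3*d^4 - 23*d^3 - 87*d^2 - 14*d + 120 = (d - 5)*(d^4 + 8*d^3 + 17*d^2 - 2*d - 24) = (d - 5)*(d + 4)*(d^3 + 4*d^2 + d - 6) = (d - 5)*(d - 1)*(d + 4)*(d^2 + 5*d + 6) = (d - 5)*(d - 1)*(d + 3)*(d + 4)*(d + 2)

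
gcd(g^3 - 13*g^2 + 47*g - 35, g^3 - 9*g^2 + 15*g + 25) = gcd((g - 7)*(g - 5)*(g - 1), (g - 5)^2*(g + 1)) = g - 5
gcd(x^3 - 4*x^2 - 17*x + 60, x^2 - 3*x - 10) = x - 5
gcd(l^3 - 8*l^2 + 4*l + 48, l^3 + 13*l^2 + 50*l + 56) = l + 2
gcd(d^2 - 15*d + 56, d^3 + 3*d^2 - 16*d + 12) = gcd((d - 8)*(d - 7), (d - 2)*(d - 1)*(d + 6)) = 1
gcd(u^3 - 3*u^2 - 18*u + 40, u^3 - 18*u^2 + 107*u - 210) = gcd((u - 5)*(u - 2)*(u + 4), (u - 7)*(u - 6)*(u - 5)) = u - 5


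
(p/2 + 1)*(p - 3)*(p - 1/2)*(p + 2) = p^4/2 + p^3/4 - 17*p^2/4 - 4*p + 3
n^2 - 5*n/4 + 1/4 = (n - 1)*(n - 1/4)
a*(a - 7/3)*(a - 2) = a^3 - 13*a^2/3 + 14*a/3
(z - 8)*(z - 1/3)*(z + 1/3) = z^3 - 8*z^2 - z/9 + 8/9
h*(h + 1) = h^2 + h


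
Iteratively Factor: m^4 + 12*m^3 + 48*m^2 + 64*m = (m + 4)*(m^3 + 8*m^2 + 16*m) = (m + 4)^2*(m^2 + 4*m) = m*(m + 4)^2*(m + 4)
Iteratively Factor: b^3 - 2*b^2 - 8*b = (b + 2)*(b^2 - 4*b) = b*(b + 2)*(b - 4)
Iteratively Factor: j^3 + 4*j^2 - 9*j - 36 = (j - 3)*(j^2 + 7*j + 12) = (j - 3)*(j + 3)*(j + 4)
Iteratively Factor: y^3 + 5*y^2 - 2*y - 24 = (y - 2)*(y^2 + 7*y + 12) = (y - 2)*(y + 3)*(y + 4)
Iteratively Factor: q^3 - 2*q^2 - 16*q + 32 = (q - 2)*(q^2 - 16) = (q - 4)*(q - 2)*(q + 4)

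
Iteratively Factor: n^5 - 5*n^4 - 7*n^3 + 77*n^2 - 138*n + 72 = (n - 3)*(n^4 - 2*n^3 - 13*n^2 + 38*n - 24) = (n - 3)*(n - 1)*(n^3 - n^2 - 14*n + 24) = (n - 3)*(n - 1)*(n + 4)*(n^2 - 5*n + 6) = (n - 3)*(n - 2)*(n - 1)*(n + 4)*(n - 3)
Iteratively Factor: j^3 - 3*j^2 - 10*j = (j)*(j^2 - 3*j - 10) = j*(j - 5)*(j + 2)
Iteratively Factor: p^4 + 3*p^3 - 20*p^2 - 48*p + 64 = (p + 4)*(p^3 - p^2 - 16*p + 16) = (p - 4)*(p + 4)*(p^2 + 3*p - 4) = (p - 4)*(p - 1)*(p + 4)*(p + 4)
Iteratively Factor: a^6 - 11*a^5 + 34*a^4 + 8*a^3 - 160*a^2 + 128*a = (a + 2)*(a^5 - 13*a^4 + 60*a^3 - 112*a^2 + 64*a) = (a - 4)*(a + 2)*(a^4 - 9*a^3 + 24*a^2 - 16*a) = a*(a - 4)*(a + 2)*(a^3 - 9*a^2 + 24*a - 16) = a*(a - 4)*(a - 1)*(a + 2)*(a^2 - 8*a + 16) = a*(a - 4)^2*(a - 1)*(a + 2)*(a - 4)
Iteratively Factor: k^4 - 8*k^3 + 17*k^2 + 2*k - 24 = (k - 4)*(k^3 - 4*k^2 + k + 6) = (k - 4)*(k + 1)*(k^2 - 5*k + 6) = (k - 4)*(k - 2)*(k + 1)*(k - 3)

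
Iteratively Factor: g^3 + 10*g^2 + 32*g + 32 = (g + 4)*(g^2 + 6*g + 8) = (g + 4)^2*(g + 2)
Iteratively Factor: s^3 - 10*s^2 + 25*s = (s)*(s^2 - 10*s + 25) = s*(s - 5)*(s - 5)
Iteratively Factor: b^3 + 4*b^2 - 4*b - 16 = (b - 2)*(b^2 + 6*b + 8) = (b - 2)*(b + 4)*(b + 2)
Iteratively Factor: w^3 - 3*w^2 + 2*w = (w - 1)*(w^2 - 2*w) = w*(w - 1)*(w - 2)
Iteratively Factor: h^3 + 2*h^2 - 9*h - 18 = (h - 3)*(h^2 + 5*h + 6) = (h - 3)*(h + 2)*(h + 3)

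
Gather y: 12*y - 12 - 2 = 12*y - 14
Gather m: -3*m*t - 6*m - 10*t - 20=m*(-3*t - 6) - 10*t - 20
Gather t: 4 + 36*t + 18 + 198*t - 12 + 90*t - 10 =324*t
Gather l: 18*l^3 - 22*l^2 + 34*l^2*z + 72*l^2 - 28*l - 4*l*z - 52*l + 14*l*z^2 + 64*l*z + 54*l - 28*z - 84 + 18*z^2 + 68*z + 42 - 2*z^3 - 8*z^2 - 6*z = 18*l^3 + l^2*(34*z + 50) + l*(14*z^2 + 60*z - 26) - 2*z^3 + 10*z^2 + 34*z - 42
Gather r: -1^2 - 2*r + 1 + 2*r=0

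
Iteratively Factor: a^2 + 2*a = (a)*(a + 2)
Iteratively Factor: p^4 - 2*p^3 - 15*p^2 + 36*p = (p - 3)*(p^3 + p^2 - 12*p) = (p - 3)^2*(p^2 + 4*p) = p*(p - 3)^2*(p + 4)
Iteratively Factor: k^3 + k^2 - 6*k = (k - 2)*(k^2 + 3*k) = k*(k - 2)*(k + 3)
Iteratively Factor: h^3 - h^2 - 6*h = (h)*(h^2 - h - 6) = h*(h - 3)*(h + 2)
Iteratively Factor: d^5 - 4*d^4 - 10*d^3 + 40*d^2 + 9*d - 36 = (d + 1)*(d^4 - 5*d^3 - 5*d^2 + 45*d - 36) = (d - 3)*(d + 1)*(d^3 - 2*d^2 - 11*d + 12) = (d - 4)*(d - 3)*(d + 1)*(d^2 + 2*d - 3) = (d - 4)*(d - 3)*(d - 1)*(d + 1)*(d + 3)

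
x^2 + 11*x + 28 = (x + 4)*(x + 7)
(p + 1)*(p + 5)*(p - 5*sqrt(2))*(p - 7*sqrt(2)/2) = p^4 - 17*sqrt(2)*p^3/2 + 6*p^3 - 51*sqrt(2)*p^2 + 40*p^2 - 85*sqrt(2)*p/2 + 210*p + 175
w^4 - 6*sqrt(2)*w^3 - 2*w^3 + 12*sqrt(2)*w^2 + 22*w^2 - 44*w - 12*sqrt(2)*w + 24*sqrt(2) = (w - 2)*(w - 3*sqrt(2))*(w - 2*sqrt(2))*(w - sqrt(2))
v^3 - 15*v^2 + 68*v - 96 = (v - 8)*(v - 4)*(v - 3)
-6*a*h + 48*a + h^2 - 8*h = (-6*a + h)*(h - 8)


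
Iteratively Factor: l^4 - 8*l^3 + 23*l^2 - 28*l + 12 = (l - 1)*(l^3 - 7*l^2 + 16*l - 12) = (l - 3)*(l - 1)*(l^2 - 4*l + 4) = (l - 3)*(l - 2)*(l - 1)*(l - 2)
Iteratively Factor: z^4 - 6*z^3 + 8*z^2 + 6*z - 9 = (z - 1)*(z^3 - 5*z^2 + 3*z + 9) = (z - 1)*(z + 1)*(z^2 - 6*z + 9) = (z - 3)*(z - 1)*(z + 1)*(z - 3)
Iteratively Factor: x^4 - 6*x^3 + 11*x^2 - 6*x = (x - 3)*(x^3 - 3*x^2 + 2*x) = (x - 3)*(x - 1)*(x^2 - 2*x) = (x - 3)*(x - 2)*(x - 1)*(x)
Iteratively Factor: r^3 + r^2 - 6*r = (r)*(r^2 + r - 6) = r*(r + 3)*(r - 2)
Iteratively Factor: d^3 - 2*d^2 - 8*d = (d + 2)*(d^2 - 4*d) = d*(d + 2)*(d - 4)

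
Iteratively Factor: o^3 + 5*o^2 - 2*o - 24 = (o + 3)*(o^2 + 2*o - 8) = (o - 2)*(o + 3)*(o + 4)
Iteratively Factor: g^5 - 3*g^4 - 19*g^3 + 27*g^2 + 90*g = (g)*(g^4 - 3*g^3 - 19*g^2 + 27*g + 90) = g*(g - 3)*(g^3 - 19*g - 30) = g*(g - 3)*(g + 3)*(g^2 - 3*g - 10) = g*(g - 3)*(g + 2)*(g + 3)*(g - 5)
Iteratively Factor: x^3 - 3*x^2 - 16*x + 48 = (x - 4)*(x^2 + x - 12) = (x - 4)*(x - 3)*(x + 4)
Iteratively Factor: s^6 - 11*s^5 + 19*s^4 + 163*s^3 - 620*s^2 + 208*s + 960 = (s - 3)*(s^5 - 8*s^4 - 5*s^3 + 148*s^2 - 176*s - 320) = (s - 4)*(s - 3)*(s^4 - 4*s^3 - 21*s^2 + 64*s + 80) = (s - 4)*(s - 3)*(s + 4)*(s^3 - 8*s^2 + 11*s + 20) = (s - 4)^2*(s - 3)*(s + 4)*(s^2 - 4*s - 5) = (s - 4)^2*(s - 3)*(s + 1)*(s + 4)*(s - 5)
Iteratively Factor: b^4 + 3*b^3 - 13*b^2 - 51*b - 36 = (b + 1)*(b^3 + 2*b^2 - 15*b - 36) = (b + 1)*(b + 3)*(b^2 - b - 12) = (b + 1)*(b + 3)^2*(b - 4)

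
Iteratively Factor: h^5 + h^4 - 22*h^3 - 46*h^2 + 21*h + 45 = (h + 3)*(h^4 - 2*h^3 - 16*h^2 + 2*h + 15) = (h - 5)*(h + 3)*(h^3 + 3*h^2 - h - 3) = (h - 5)*(h + 1)*(h + 3)*(h^2 + 2*h - 3) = (h - 5)*(h + 1)*(h + 3)^2*(h - 1)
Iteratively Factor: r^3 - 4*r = (r)*(r^2 - 4) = r*(r - 2)*(r + 2)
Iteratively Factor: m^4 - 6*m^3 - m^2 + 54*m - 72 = (m - 4)*(m^3 - 2*m^2 - 9*m + 18) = (m - 4)*(m + 3)*(m^2 - 5*m + 6) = (m - 4)*(m - 3)*(m + 3)*(m - 2)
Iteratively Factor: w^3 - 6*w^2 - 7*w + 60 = (w - 4)*(w^2 - 2*w - 15) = (w - 4)*(w + 3)*(w - 5)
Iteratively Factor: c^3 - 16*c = (c)*(c^2 - 16) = c*(c + 4)*(c - 4)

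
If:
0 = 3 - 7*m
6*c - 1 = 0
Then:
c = 1/6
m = 3/7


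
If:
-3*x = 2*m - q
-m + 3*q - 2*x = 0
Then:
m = -7*x/5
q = x/5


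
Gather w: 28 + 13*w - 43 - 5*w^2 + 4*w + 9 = -5*w^2 + 17*w - 6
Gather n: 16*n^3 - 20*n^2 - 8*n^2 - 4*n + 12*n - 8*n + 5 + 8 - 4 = 16*n^3 - 28*n^2 + 9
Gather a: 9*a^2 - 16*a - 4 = 9*a^2 - 16*a - 4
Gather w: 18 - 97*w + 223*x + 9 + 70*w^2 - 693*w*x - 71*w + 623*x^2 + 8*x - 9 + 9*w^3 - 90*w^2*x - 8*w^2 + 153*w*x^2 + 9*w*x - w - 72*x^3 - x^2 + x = 9*w^3 + w^2*(62 - 90*x) + w*(153*x^2 - 684*x - 169) - 72*x^3 + 622*x^2 + 232*x + 18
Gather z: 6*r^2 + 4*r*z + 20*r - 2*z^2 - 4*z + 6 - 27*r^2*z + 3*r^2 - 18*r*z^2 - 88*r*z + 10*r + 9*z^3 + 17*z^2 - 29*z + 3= 9*r^2 + 30*r + 9*z^3 + z^2*(15 - 18*r) + z*(-27*r^2 - 84*r - 33) + 9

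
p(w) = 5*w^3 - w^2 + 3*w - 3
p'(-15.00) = 3408.00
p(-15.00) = -17148.00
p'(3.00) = 132.00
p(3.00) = 132.00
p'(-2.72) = 119.42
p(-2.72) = -119.18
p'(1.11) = 19.26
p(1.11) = 5.94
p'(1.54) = 35.49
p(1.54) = 17.51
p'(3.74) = 205.33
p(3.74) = 255.80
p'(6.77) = 676.95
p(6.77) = 1522.92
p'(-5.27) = 430.13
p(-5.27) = -778.40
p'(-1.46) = 37.89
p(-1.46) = -25.07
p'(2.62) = 100.73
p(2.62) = 87.92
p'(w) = 15*w^2 - 2*w + 3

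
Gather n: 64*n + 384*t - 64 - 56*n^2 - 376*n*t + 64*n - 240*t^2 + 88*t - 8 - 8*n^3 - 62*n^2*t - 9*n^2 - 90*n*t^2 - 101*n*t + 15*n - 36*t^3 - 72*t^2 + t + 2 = -8*n^3 + n^2*(-62*t - 65) + n*(-90*t^2 - 477*t + 143) - 36*t^3 - 312*t^2 + 473*t - 70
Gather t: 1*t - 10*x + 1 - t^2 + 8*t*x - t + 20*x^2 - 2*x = -t^2 + 8*t*x + 20*x^2 - 12*x + 1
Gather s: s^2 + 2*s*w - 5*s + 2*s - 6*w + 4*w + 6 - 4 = s^2 + s*(2*w - 3) - 2*w + 2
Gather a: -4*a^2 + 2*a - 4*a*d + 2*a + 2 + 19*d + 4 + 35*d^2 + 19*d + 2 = -4*a^2 + a*(4 - 4*d) + 35*d^2 + 38*d + 8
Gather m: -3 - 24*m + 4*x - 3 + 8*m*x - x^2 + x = m*(8*x - 24) - x^2 + 5*x - 6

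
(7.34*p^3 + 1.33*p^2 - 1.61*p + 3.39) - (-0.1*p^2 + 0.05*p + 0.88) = 7.34*p^3 + 1.43*p^2 - 1.66*p + 2.51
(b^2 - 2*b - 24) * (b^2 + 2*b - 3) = b^4 - 31*b^2 - 42*b + 72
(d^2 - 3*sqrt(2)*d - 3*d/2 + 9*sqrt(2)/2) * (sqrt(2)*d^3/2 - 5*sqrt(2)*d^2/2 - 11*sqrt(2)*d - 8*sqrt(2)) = sqrt(2)*d^5/2 - 13*sqrt(2)*d^4/4 - 3*d^4 - 29*sqrt(2)*d^3/4 + 39*d^3/2 + 17*sqrt(2)*d^2/2 + 87*d^2/2 - 51*d + 12*sqrt(2)*d - 72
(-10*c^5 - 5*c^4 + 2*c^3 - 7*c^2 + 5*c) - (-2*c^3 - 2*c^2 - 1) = -10*c^5 - 5*c^4 + 4*c^3 - 5*c^2 + 5*c + 1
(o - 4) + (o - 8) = 2*o - 12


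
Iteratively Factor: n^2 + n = (n)*(n + 1)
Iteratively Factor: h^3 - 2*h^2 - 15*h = (h + 3)*(h^2 - 5*h) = (h - 5)*(h + 3)*(h)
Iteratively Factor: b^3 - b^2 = (b)*(b^2 - b) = b^2*(b - 1)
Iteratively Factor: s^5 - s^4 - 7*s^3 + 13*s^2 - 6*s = (s)*(s^4 - s^3 - 7*s^2 + 13*s - 6) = s*(s - 1)*(s^3 - 7*s + 6) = s*(s - 1)^2*(s^2 + s - 6) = s*(s - 1)^2*(s + 3)*(s - 2)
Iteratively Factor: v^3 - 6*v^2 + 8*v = (v - 4)*(v^2 - 2*v) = (v - 4)*(v - 2)*(v)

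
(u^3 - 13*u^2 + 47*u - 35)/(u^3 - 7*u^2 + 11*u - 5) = (u - 7)/(u - 1)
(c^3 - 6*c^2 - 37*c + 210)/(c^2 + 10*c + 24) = (c^2 - 12*c + 35)/(c + 4)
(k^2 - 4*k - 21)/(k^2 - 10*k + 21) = (k + 3)/(k - 3)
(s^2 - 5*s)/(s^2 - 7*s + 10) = s/(s - 2)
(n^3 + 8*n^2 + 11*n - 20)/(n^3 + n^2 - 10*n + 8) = (n + 5)/(n - 2)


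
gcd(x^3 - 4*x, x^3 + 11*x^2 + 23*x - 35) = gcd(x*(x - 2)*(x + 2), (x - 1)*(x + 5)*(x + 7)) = 1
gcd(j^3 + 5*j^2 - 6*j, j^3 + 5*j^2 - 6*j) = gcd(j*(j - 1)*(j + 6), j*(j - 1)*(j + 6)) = j^3 + 5*j^2 - 6*j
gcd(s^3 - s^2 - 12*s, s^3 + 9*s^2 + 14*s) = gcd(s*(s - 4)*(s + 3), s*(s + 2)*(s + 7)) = s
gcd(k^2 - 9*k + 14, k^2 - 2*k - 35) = k - 7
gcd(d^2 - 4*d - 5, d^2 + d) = d + 1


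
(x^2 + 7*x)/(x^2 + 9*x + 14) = x/(x + 2)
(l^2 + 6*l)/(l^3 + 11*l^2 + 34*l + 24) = l/(l^2 + 5*l + 4)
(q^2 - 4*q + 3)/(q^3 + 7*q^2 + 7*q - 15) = (q - 3)/(q^2 + 8*q + 15)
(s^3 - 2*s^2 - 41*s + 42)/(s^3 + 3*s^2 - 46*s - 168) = (s - 1)/(s + 4)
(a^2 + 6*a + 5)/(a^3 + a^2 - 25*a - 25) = 1/(a - 5)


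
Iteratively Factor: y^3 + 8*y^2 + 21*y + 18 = (y + 2)*(y^2 + 6*y + 9) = (y + 2)*(y + 3)*(y + 3)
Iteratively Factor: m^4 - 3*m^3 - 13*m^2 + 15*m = (m)*(m^3 - 3*m^2 - 13*m + 15) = m*(m - 5)*(m^2 + 2*m - 3) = m*(m - 5)*(m + 3)*(m - 1)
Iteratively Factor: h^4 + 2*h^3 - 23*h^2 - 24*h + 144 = (h - 3)*(h^3 + 5*h^2 - 8*h - 48) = (h - 3)*(h + 4)*(h^2 + h - 12) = (h - 3)^2*(h + 4)*(h + 4)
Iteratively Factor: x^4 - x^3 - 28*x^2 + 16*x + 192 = (x - 4)*(x^3 + 3*x^2 - 16*x - 48) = (x - 4)*(x + 4)*(x^2 - x - 12) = (x - 4)*(x + 3)*(x + 4)*(x - 4)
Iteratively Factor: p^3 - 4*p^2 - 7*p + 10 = (p - 5)*(p^2 + p - 2) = (p - 5)*(p - 1)*(p + 2)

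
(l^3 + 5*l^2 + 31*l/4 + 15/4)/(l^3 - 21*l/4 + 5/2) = (2*l^2 + 5*l + 3)/(2*l^2 - 5*l + 2)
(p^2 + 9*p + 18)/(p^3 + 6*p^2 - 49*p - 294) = (p + 3)/(p^2 - 49)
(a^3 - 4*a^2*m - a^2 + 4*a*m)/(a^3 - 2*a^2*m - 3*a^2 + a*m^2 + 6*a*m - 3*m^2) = a*(a^2 - 4*a*m - a + 4*m)/(a^3 - 2*a^2*m - 3*a^2 + a*m^2 + 6*a*m - 3*m^2)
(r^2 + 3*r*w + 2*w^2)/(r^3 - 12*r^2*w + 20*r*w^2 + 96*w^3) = (r + w)/(r^2 - 14*r*w + 48*w^2)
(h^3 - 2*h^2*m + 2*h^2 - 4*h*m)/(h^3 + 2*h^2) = (h - 2*m)/h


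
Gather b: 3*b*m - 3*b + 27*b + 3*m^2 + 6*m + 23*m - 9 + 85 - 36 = b*(3*m + 24) + 3*m^2 + 29*m + 40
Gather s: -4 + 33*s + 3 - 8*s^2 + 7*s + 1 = -8*s^2 + 40*s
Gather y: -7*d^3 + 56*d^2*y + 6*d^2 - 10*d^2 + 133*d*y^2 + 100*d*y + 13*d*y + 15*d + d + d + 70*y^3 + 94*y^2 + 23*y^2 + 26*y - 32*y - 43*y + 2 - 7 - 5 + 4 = -7*d^3 - 4*d^2 + 17*d + 70*y^3 + y^2*(133*d + 117) + y*(56*d^2 + 113*d - 49) - 6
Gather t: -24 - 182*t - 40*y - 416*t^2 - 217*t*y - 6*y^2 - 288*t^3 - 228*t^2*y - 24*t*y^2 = -288*t^3 + t^2*(-228*y - 416) + t*(-24*y^2 - 217*y - 182) - 6*y^2 - 40*y - 24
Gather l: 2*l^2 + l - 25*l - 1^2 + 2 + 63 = 2*l^2 - 24*l + 64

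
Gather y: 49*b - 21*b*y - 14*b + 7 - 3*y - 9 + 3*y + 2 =-21*b*y + 35*b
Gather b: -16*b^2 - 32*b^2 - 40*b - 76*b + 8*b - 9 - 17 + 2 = -48*b^2 - 108*b - 24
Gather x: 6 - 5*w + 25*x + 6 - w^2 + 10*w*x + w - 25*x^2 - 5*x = -w^2 - 4*w - 25*x^2 + x*(10*w + 20) + 12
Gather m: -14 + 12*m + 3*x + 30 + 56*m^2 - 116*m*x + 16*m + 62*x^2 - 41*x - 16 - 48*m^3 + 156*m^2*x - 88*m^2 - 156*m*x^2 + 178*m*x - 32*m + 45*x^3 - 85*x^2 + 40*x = -48*m^3 + m^2*(156*x - 32) + m*(-156*x^2 + 62*x - 4) + 45*x^3 - 23*x^2 + 2*x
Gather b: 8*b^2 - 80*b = 8*b^2 - 80*b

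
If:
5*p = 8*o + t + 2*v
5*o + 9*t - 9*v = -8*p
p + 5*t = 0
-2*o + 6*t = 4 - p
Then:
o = -344/213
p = -820/213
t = 164/213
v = -252/71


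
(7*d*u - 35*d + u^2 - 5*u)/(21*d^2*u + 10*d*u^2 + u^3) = (u - 5)/(u*(3*d + u))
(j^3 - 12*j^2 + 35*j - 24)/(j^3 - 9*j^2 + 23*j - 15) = (j - 8)/(j - 5)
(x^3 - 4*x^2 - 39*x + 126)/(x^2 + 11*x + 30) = (x^2 - 10*x + 21)/(x + 5)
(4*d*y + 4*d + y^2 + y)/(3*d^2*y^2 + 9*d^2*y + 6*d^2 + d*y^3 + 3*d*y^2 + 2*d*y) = (4*d + y)/(d*(3*d*y + 6*d + y^2 + 2*y))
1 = 1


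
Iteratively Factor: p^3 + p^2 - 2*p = (p - 1)*(p^2 + 2*p) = (p - 1)*(p + 2)*(p)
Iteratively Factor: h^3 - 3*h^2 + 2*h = (h - 1)*(h^2 - 2*h) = h*(h - 1)*(h - 2)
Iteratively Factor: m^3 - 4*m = (m)*(m^2 - 4) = m*(m + 2)*(m - 2)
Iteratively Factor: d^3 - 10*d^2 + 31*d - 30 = (d - 3)*(d^2 - 7*d + 10) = (d - 5)*(d - 3)*(d - 2)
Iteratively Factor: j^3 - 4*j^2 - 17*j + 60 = (j - 3)*(j^2 - j - 20) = (j - 5)*(j - 3)*(j + 4)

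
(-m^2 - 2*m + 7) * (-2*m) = 2*m^3 + 4*m^2 - 14*m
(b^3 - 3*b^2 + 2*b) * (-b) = -b^4 + 3*b^3 - 2*b^2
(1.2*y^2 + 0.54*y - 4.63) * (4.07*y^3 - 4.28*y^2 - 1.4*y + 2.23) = 4.884*y^5 - 2.9382*y^4 - 22.8353*y^3 + 21.7364*y^2 + 7.6862*y - 10.3249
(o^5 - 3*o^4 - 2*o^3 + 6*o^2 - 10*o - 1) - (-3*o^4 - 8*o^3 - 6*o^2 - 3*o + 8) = o^5 + 6*o^3 + 12*o^2 - 7*o - 9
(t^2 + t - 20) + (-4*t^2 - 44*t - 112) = -3*t^2 - 43*t - 132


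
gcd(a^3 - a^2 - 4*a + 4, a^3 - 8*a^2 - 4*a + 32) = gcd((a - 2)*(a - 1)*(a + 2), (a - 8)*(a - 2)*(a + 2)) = a^2 - 4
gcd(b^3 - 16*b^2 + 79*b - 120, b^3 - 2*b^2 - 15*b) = b - 5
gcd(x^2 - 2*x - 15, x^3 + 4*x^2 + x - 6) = x + 3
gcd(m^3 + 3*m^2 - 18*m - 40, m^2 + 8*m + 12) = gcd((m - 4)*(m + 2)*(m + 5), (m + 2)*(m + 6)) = m + 2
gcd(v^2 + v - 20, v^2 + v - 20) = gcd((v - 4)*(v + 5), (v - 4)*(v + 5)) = v^2 + v - 20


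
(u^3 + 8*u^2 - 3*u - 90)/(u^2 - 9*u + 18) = (u^2 + 11*u + 30)/(u - 6)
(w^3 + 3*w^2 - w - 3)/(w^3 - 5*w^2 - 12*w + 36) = (w^2 - 1)/(w^2 - 8*w + 12)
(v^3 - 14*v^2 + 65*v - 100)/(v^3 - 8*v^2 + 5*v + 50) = (v - 4)/(v + 2)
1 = 1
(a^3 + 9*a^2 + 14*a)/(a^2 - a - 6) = a*(a + 7)/(a - 3)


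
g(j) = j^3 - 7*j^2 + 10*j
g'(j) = 3*j^2 - 14*j + 10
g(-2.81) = -105.56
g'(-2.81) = 73.03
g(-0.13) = -1.42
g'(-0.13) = 11.87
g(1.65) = 1.93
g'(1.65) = -4.93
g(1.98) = 0.12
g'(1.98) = -5.96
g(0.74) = 3.97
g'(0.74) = 1.28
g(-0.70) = -10.77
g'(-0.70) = 21.27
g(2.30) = -1.86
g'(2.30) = -6.33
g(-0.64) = -9.53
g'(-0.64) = 20.19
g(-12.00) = -2856.00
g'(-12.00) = 610.00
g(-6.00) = -528.00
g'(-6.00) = 202.00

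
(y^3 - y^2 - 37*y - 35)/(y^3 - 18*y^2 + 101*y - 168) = (y^2 + 6*y + 5)/(y^2 - 11*y + 24)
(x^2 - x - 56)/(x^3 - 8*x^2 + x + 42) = (x^2 - x - 56)/(x^3 - 8*x^2 + x + 42)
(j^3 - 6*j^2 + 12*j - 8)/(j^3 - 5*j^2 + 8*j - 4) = (j - 2)/(j - 1)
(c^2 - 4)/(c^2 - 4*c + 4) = (c + 2)/(c - 2)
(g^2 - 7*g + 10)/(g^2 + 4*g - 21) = (g^2 - 7*g + 10)/(g^2 + 4*g - 21)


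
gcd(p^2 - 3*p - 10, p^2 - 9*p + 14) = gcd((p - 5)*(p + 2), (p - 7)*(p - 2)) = 1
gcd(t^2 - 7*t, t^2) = t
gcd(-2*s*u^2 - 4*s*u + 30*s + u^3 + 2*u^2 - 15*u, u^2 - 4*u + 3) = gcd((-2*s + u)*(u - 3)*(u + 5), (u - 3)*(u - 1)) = u - 3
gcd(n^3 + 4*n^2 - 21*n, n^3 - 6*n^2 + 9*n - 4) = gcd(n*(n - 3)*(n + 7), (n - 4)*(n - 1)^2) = 1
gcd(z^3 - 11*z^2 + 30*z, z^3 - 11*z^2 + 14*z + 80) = z - 5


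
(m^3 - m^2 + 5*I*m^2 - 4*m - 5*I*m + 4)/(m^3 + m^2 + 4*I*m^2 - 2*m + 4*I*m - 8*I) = (m + I)/(m + 2)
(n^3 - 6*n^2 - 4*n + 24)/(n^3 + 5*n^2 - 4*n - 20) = (n - 6)/(n + 5)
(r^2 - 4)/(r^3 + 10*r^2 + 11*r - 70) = (r + 2)/(r^2 + 12*r + 35)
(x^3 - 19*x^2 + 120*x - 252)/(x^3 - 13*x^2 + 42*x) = (x - 6)/x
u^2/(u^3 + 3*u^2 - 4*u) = u/(u^2 + 3*u - 4)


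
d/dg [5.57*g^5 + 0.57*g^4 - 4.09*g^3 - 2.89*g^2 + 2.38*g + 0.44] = 27.85*g^4 + 2.28*g^3 - 12.27*g^2 - 5.78*g + 2.38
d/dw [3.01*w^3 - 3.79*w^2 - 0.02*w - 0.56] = 9.03*w^2 - 7.58*w - 0.02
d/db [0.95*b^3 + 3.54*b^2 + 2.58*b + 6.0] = 2.85*b^2 + 7.08*b + 2.58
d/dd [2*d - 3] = 2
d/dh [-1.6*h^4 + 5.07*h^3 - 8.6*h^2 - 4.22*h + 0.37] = -6.4*h^3 + 15.21*h^2 - 17.2*h - 4.22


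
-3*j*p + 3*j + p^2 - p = (-3*j + p)*(p - 1)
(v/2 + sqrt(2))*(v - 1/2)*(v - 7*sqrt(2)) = v^3/2 - 5*sqrt(2)*v^2/2 - v^2/4 - 14*v + 5*sqrt(2)*v/4 + 7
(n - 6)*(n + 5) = n^2 - n - 30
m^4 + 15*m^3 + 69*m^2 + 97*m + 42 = (m + 1)^2*(m + 6)*(m + 7)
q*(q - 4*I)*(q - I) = q^3 - 5*I*q^2 - 4*q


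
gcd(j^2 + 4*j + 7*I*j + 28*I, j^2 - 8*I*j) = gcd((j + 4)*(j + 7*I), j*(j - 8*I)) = 1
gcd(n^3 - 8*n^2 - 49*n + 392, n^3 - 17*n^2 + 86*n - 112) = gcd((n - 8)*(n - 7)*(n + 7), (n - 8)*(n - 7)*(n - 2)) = n^2 - 15*n + 56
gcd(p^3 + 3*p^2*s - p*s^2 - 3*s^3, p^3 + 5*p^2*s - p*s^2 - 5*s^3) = p^2 - s^2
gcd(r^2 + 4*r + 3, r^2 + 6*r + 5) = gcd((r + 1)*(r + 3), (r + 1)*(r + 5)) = r + 1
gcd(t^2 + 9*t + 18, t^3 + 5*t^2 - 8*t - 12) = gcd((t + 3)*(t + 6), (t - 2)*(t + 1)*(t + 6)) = t + 6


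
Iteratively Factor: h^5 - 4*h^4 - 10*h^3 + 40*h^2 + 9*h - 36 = (h - 4)*(h^4 - 10*h^2 + 9) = (h - 4)*(h - 3)*(h^3 + 3*h^2 - h - 3) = (h - 4)*(h - 3)*(h - 1)*(h^2 + 4*h + 3) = (h - 4)*(h - 3)*(h - 1)*(h + 1)*(h + 3)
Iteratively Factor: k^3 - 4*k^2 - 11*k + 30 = (k - 2)*(k^2 - 2*k - 15) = (k - 2)*(k + 3)*(k - 5)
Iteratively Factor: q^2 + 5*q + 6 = (q + 2)*(q + 3)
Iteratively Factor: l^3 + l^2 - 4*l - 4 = (l + 2)*(l^2 - l - 2) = (l + 1)*(l + 2)*(l - 2)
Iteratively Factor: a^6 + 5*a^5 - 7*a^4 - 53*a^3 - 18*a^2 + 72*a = (a)*(a^5 + 5*a^4 - 7*a^3 - 53*a^2 - 18*a + 72) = a*(a - 3)*(a^4 + 8*a^3 + 17*a^2 - 2*a - 24) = a*(a - 3)*(a - 1)*(a^3 + 9*a^2 + 26*a + 24) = a*(a - 3)*(a - 1)*(a + 4)*(a^2 + 5*a + 6) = a*(a - 3)*(a - 1)*(a + 2)*(a + 4)*(a + 3)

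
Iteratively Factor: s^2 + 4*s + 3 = (s + 3)*(s + 1)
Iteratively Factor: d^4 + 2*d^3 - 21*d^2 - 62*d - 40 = (d + 1)*(d^3 + d^2 - 22*d - 40) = (d + 1)*(d + 4)*(d^2 - 3*d - 10) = (d - 5)*(d + 1)*(d + 4)*(d + 2)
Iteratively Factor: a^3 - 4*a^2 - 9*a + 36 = (a + 3)*(a^2 - 7*a + 12) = (a - 3)*(a + 3)*(a - 4)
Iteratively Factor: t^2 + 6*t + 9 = (t + 3)*(t + 3)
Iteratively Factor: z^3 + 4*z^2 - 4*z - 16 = (z - 2)*(z^2 + 6*z + 8) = (z - 2)*(z + 2)*(z + 4)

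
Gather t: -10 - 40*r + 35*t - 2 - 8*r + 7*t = -48*r + 42*t - 12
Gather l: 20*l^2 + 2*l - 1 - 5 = 20*l^2 + 2*l - 6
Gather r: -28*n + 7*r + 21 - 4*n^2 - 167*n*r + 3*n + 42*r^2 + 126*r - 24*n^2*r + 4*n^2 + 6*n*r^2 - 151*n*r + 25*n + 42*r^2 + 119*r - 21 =r^2*(6*n + 84) + r*(-24*n^2 - 318*n + 252)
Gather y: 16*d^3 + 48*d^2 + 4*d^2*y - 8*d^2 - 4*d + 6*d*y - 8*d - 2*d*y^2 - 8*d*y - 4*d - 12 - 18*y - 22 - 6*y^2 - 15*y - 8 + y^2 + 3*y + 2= 16*d^3 + 40*d^2 - 16*d + y^2*(-2*d - 5) + y*(4*d^2 - 2*d - 30) - 40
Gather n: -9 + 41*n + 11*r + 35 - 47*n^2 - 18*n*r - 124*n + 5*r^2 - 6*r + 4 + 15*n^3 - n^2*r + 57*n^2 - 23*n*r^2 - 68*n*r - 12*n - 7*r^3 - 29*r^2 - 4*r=15*n^3 + n^2*(10 - r) + n*(-23*r^2 - 86*r - 95) - 7*r^3 - 24*r^2 + r + 30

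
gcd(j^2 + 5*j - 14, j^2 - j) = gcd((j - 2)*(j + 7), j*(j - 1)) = 1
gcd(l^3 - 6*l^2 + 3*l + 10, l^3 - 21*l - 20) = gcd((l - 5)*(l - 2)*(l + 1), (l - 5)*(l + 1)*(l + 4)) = l^2 - 4*l - 5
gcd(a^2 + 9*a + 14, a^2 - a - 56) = a + 7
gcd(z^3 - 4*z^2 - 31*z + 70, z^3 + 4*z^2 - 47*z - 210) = z^2 - 2*z - 35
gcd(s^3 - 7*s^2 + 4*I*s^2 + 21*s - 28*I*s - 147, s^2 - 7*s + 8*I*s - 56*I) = s - 7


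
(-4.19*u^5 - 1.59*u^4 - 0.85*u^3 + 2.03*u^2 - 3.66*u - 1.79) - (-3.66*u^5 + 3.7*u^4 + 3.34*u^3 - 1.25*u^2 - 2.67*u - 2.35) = -0.53*u^5 - 5.29*u^4 - 4.19*u^3 + 3.28*u^2 - 0.99*u + 0.56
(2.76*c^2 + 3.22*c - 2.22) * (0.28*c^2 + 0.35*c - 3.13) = 0.7728*c^4 + 1.8676*c^3 - 8.1334*c^2 - 10.8556*c + 6.9486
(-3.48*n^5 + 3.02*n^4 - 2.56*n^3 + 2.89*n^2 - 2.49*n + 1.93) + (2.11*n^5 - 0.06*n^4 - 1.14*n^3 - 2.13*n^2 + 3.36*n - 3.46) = -1.37*n^5 + 2.96*n^4 - 3.7*n^3 + 0.76*n^2 + 0.87*n - 1.53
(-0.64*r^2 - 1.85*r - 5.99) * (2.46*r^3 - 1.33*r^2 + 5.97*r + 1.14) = -1.5744*r^5 - 3.6998*r^4 - 16.0957*r^3 - 3.8074*r^2 - 37.8693*r - 6.8286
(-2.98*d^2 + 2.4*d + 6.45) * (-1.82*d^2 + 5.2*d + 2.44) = 5.4236*d^4 - 19.864*d^3 - 6.5302*d^2 + 39.396*d + 15.738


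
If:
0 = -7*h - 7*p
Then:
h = -p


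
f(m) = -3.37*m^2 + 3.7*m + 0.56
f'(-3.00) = 23.92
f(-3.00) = -40.87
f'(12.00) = -77.18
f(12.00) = -440.32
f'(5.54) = -33.64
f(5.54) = -82.37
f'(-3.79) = 29.24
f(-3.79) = -61.87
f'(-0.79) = 9.02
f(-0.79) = -4.47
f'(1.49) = -6.34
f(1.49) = -1.41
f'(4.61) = -27.37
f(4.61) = -54.00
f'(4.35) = -25.62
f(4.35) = -47.11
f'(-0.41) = 6.46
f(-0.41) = -1.52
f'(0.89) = -2.30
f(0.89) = 1.18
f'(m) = 3.7 - 6.74*m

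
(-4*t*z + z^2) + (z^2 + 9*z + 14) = -4*t*z + 2*z^2 + 9*z + 14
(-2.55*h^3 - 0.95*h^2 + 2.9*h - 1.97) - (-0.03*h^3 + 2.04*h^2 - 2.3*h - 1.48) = -2.52*h^3 - 2.99*h^2 + 5.2*h - 0.49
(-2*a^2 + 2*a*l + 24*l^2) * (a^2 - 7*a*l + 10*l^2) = -2*a^4 + 16*a^3*l - 10*a^2*l^2 - 148*a*l^3 + 240*l^4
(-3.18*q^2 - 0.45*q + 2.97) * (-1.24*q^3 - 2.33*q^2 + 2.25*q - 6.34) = 3.9432*q^5 + 7.9674*q^4 - 9.7893*q^3 + 12.2286*q^2 + 9.5355*q - 18.8298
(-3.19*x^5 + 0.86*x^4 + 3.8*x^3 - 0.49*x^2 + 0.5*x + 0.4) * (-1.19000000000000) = 3.7961*x^5 - 1.0234*x^4 - 4.522*x^3 + 0.5831*x^2 - 0.595*x - 0.476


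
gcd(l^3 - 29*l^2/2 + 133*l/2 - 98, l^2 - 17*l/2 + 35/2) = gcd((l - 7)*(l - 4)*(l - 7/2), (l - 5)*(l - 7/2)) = l - 7/2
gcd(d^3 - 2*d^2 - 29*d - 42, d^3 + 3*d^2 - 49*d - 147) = d^2 - 4*d - 21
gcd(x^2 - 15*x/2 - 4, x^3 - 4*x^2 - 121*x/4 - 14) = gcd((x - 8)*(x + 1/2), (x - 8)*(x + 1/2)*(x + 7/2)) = x^2 - 15*x/2 - 4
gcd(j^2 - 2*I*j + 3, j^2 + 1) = j + I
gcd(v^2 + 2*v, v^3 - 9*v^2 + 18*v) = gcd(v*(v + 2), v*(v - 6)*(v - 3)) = v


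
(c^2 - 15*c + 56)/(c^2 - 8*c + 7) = (c - 8)/(c - 1)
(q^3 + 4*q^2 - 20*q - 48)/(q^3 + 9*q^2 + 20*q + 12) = (q - 4)/(q + 1)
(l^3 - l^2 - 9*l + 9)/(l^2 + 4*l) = (l^3 - l^2 - 9*l + 9)/(l*(l + 4))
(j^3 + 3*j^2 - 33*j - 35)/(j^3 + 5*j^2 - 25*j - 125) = (j^2 + 8*j + 7)/(j^2 + 10*j + 25)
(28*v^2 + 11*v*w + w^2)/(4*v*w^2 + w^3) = (7*v + w)/w^2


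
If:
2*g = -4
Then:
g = -2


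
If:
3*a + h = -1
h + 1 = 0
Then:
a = 0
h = -1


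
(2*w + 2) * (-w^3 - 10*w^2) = -2*w^4 - 22*w^3 - 20*w^2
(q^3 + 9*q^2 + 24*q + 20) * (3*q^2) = 3*q^5 + 27*q^4 + 72*q^3 + 60*q^2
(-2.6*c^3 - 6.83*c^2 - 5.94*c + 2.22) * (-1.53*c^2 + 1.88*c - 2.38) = 3.978*c^5 + 5.5619*c^4 + 2.4358*c^3 + 1.6916*c^2 + 18.3108*c - 5.2836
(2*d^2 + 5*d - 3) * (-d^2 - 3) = -2*d^4 - 5*d^3 - 3*d^2 - 15*d + 9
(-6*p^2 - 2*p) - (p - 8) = -6*p^2 - 3*p + 8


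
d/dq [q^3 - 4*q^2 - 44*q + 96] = 3*q^2 - 8*q - 44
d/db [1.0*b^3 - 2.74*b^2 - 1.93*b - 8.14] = 3.0*b^2 - 5.48*b - 1.93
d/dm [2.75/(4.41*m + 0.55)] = -12.1275/(4.41*m + 0.55)^2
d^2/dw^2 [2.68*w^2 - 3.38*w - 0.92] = 5.36000000000000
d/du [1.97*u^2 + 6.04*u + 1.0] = 3.94*u + 6.04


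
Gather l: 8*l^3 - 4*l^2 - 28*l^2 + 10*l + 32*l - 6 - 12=8*l^3 - 32*l^2 + 42*l - 18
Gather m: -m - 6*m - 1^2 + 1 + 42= 42 - 7*m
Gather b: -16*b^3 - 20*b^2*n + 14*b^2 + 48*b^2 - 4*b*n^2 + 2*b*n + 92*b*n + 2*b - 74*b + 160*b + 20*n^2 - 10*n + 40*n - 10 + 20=-16*b^3 + b^2*(62 - 20*n) + b*(-4*n^2 + 94*n + 88) + 20*n^2 + 30*n + 10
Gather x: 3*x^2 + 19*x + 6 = 3*x^2 + 19*x + 6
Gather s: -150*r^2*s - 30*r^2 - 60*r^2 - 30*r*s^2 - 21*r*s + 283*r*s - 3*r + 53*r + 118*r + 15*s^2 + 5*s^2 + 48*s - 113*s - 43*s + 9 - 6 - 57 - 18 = -90*r^2 + 168*r + s^2*(20 - 30*r) + s*(-150*r^2 + 262*r - 108) - 72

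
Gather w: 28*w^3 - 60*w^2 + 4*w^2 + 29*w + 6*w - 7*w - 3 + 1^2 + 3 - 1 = 28*w^3 - 56*w^2 + 28*w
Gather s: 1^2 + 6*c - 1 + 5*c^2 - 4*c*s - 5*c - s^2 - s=5*c^2 + c - s^2 + s*(-4*c - 1)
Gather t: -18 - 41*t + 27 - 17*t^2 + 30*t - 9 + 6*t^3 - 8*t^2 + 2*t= 6*t^3 - 25*t^2 - 9*t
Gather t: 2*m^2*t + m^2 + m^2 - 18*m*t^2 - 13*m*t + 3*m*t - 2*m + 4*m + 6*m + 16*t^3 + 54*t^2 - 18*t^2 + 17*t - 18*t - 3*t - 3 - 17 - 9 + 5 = 2*m^2 + 8*m + 16*t^3 + t^2*(36 - 18*m) + t*(2*m^2 - 10*m - 4) - 24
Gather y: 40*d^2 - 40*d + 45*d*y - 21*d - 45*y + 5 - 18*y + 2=40*d^2 - 61*d + y*(45*d - 63) + 7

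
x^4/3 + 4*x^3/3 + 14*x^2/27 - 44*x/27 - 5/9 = (x/3 + 1)*(x - 1)*(x + 1/3)*(x + 5/3)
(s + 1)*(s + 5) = s^2 + 6*s + 5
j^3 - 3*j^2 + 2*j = j*(j - 2)*(j - 1)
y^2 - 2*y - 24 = (y - 6)*(y + 4)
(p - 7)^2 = p^2 - 14*p + 49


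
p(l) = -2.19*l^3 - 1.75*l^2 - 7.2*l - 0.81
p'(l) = -6.57*l^2 - 3.5*l - 7.2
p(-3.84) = 125.04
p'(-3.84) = -90.64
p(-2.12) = 27.46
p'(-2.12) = -29.31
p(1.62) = -26.38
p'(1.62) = -30.11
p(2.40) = -58.44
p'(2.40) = -53.44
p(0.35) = -3.64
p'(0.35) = -9.23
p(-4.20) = 160.81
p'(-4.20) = -108.39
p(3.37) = -128.77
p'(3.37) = -93.61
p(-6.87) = 676.15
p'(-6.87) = -293.24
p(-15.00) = 7104.69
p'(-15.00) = -1432.95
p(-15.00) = 7104.69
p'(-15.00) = -1432.95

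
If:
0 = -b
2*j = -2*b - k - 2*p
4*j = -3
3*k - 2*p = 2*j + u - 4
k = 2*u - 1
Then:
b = 0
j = -3/4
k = -1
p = 5/4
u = 0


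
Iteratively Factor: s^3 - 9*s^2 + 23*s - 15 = (s - 3)*(s^2 - 6*s + 5) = (s - 3)*(s - 1)*(s - 5)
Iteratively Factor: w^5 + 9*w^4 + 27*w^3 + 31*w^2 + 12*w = (w)*(w^4 + 9*w^3 + 27*w^2 + 31*w + 12) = w*(w + 1)*(w^3 + 8*w^2 + 19*w + 12) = w*(w + 1)*(w + 3)*(w^2 + 5*w + 4) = w*(w + 1)^2*(w + 3)*(w + 4)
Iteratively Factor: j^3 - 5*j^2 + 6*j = (j - 2)*(j^2 - 3*j) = j*(j - 2)*(j - 3)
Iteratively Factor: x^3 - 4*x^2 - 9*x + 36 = (x - 3)*(x^2 - x - 12) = (x - 4)*(x - 3)*(x + 3)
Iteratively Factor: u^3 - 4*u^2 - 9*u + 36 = (u - 4)*(u^2 - 9) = (u - 4)*(u + 3)*(u - 3)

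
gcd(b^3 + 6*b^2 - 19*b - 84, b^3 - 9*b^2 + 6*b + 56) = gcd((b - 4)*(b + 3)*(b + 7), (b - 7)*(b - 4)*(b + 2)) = b - 4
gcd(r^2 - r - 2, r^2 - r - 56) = 1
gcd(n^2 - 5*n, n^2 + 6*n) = n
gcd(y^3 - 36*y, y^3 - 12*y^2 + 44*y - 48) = y - 6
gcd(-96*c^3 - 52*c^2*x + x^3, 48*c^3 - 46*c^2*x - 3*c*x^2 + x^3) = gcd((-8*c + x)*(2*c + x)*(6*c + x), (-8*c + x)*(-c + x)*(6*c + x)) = -48*c^2 - 2*c*x + x^2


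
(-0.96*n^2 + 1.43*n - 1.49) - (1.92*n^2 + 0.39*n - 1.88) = -2.88*n^2 + 1.04*n + 0.39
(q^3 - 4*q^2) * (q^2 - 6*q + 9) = q^5 - 10*q^4 + 33*q^3 - 36*q^2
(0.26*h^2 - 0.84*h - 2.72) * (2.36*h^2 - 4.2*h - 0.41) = 0.6136*h^4 - 3.0744*h^3 - 2.9978*h^2 + 11.7684*h + 1.1152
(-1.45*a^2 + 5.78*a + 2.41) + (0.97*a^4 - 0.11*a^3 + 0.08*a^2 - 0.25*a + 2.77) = 0.97*a^4 - 0.11*a^3 - 1.37*a^2 + 5.53*a + 5.18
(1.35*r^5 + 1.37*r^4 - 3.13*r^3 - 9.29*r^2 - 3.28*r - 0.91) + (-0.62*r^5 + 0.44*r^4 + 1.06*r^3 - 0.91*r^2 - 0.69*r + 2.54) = 0.73*r^5 + 1.81*r^4 - 2.07*r^3 - 10.2*r^2 - 3.97*r + 1.63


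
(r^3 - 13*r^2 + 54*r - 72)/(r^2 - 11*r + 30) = (r^2 - 7*r + 12)/(r - 5)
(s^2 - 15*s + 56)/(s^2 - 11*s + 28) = (s - 8)/(s - 4)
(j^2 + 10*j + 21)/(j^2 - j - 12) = (j + 7)/(j - 4)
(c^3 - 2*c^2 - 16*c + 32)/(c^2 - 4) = (c^2 - 16)/(c + 2)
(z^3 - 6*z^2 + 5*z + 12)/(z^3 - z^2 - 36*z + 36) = (z^3 - 6*z^2 + 5*z + 12)/(z^3 - z^2 - 36*z + 36)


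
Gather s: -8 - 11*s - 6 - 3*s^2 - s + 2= -3*s^2 - 12*s - 12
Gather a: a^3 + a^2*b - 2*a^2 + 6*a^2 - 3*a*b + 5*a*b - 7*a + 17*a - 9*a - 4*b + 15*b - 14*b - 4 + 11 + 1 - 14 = a^3 + a^2*(b + 4) + a*(2*b + 1) - 3*b - 6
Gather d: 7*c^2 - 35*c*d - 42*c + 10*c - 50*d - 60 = 7*c^2 - 32*c + d*(-35*c - 50) - 60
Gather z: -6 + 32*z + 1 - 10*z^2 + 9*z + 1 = -10*z^2 + 41*z - 4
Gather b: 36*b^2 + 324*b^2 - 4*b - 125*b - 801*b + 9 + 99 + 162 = 360*b^2 - 930*b + 270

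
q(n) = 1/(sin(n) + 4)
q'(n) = -cos(n)/(sin(n) + 4)^2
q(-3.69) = 0.22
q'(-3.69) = 0.04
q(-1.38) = 0.33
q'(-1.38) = -0.02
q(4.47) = 0.33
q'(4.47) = 0.03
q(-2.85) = 0.27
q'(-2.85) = 0.07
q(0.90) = 0.21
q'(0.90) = -0.03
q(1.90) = 0.20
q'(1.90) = 0.01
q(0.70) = 0.22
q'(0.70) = -0.04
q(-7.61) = 0.33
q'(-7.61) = -0.03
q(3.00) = 0.24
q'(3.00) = 0.06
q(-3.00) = 0.26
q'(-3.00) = 0.07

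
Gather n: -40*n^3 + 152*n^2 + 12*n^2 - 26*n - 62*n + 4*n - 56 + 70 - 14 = -40*n^3 + 164*n^2 - 84*n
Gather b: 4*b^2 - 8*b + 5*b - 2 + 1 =4*b^2 - 3*b - 1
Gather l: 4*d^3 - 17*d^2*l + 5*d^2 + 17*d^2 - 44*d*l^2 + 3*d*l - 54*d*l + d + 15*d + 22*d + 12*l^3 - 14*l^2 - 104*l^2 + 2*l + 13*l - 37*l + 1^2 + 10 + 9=4*d^3 + 22*d^2 + 38*d + 12*l^3 + l^2*(-44*d - 118) + l*(-17*d^2 - 51*d - 22) + 20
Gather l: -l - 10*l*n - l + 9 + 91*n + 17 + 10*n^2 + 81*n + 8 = l*(-10*n - 2) + 10*n^2 + 172*n + 34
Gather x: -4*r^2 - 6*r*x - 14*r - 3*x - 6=-4*r^2 - 14*r + x*(-6*r - 3) - 6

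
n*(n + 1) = n^2 + n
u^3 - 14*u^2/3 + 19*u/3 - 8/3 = (u - 8/3)*(u - 1)^2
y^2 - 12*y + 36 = (y - 6)^2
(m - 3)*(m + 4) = m^2 + m - 12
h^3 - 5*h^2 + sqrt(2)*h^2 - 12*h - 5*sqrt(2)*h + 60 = (h - 5)*(h - 2*sqrt(2))*(h + 3*sqrt(2))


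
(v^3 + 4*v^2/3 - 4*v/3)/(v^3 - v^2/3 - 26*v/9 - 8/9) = 3*v*(-3*v^2 - 4*v + 4)/(-9*v^3 + 3*v^2 + 26*v + 8)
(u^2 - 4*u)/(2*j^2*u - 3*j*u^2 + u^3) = (u - 4)/(2*j^2 - 3*j*u + u^2)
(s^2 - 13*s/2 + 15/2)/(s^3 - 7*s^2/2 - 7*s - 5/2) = (2*s - 3)/(2*s^2 + 3*s + 1)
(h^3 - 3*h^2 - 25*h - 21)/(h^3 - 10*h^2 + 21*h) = (h^2 + 4*h + 3)/(h*(h - 3))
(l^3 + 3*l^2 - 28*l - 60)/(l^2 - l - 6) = (l^2 + l - 30)/(l - 3)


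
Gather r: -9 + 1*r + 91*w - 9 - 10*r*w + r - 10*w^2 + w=r*(2 - 10*w) - 10*w^2 + 92*w - 18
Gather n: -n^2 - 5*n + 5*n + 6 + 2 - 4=4 - n^2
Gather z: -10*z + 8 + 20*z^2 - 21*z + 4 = 20*z^2 - 31*z + 12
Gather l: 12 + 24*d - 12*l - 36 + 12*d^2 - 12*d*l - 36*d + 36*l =12*d^2 - 12*d + l*(24 - 12*d) - 24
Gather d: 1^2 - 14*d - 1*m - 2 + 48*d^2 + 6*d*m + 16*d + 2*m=48*d^2 + d*(6*m + 2) + m - 1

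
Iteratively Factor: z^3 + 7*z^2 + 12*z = (z)*(z^2 + 7*z + 12) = z*(z + 4)*(z + 3)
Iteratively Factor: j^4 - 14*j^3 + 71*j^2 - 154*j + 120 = (j - 5)*(j^3 - 9*j^2 + 26*j - 24) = (j - 5)*(j - 3)*(j^2 - 6*j + 8) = (j - 5)*(j - 3)*(j - 2)*(j - 4)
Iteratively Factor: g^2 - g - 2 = (g + 1)*(g - 2)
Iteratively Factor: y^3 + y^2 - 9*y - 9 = (y + 1)*(y^2 - 9) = (y - 3)*(y + 1)*(y + 3)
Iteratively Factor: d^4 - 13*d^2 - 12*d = (d + 3)*(d^3 - 3*d^2 - 4*d) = (d - 4)*(d + 3)*(d^2 + d) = d*(d - 4)*(d + 3)*(d + 1)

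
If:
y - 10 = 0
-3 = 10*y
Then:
No Solution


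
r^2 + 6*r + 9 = (r + 3)^2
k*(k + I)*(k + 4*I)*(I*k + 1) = I*k^4 - 4*k^3 + I*k^2 - 4*k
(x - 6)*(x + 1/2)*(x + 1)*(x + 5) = x^4 + x^3/2 - 31*x^2 - 91*x/2 - 15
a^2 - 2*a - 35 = (a - 7)*(a + 5)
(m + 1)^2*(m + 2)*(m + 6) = m^4 + 10*m^3 + 29*m^2 + 32*m + 12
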